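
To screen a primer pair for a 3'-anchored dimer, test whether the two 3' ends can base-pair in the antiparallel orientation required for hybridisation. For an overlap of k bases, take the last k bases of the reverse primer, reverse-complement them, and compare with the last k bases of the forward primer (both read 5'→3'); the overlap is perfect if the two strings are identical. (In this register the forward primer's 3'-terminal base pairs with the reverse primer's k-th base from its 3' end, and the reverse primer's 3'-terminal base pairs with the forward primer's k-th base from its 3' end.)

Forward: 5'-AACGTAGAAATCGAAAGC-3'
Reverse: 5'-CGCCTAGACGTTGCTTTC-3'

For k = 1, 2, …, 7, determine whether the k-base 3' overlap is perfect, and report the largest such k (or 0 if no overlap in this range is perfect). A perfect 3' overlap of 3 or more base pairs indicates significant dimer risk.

Last 7 bases (5'→3') — forward …CGAAAGC, reverse …TGCTTTC.
Reverse complement of the reverse primer's last 7 bases: GAAAGCA; its first k bases are the reverse complement of the reverse primer's last k bases, so a perfect k-base overlap needs the forward primer's last k bases to equal them.
Comparing (forward last k vs required): k=1: C vs G ✗; k=2: GC vs GA ✗; k=3: AGC vs GAA ✗; k=4: AAGC vs GAAA ✗; k=5: AAAGC vs GAAAG ✗; k=6: GAAAGC vs GAAAGC ✓; k=7: CGAAAGC vs GAAAGCA ✗.
Only k = 6 is perfect, so the longest perfect 3' overlap is 6.

Longest perfect overlap: 6 complementary base pairs; significant dimer risk (threshold 3).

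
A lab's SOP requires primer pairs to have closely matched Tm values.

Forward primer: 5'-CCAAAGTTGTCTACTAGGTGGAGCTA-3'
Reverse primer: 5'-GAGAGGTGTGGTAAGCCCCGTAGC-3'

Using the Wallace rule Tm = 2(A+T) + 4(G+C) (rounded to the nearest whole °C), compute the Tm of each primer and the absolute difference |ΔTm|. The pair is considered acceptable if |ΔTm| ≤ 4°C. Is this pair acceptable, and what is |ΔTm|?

Forward: A=7 T=7 G=7 C=5 → Tm = 2·14 + 4·12 = 76°C.
Reverse: A=5 T=4 G=10 C=5 → Tm = 2·9 + 4·15 = 78°C.
|ΔTm| = |76 − 78| = 2°C, ≤ 4°C.

|ΔTm| = 2°C; the pair is acceptable.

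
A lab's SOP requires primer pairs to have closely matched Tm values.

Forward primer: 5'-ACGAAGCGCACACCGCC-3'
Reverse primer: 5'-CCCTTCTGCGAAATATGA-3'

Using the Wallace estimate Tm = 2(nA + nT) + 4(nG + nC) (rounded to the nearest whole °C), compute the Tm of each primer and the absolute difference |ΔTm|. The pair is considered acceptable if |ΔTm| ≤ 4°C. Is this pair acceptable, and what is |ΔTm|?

|ΔTm| = 6°C; the pair is not acceptable.

Forward: A=5 T=0 G=4 C=8 → Tm = 2·5 + 4·12 = 58°C.
Reverse: A=5 T=5 G=3 C=5 → Tm = 2·10 + 4·8 = 52°C.
|ΔTm| = |58 − 52| = 6°C, > 4°C.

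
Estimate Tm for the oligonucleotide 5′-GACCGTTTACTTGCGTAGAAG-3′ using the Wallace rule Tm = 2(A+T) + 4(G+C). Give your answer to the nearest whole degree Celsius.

62°C

Base counts: A=5, T=6, G=6, C=4 (length 21).
Tm = 2·(5+6) + 4·(6+4) = 2·11 + 4·10 = 22 + 40 = 62°C.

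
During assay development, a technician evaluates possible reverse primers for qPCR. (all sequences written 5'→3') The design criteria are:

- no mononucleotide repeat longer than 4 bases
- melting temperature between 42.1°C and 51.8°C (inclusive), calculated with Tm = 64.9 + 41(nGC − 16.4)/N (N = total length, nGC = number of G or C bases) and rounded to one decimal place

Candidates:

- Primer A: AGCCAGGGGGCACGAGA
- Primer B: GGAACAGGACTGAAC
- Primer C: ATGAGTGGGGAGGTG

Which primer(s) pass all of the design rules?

Primer A (17 nt, A=5 T=0 G=8 C=4): longest run = 5, exceeds 4 ✗; Tm = 64.9 + 41·(12 − 16.4)/17 = 54.3°C, outside 42.1–51.8°C ✗ — fails.
Primer B (15 nt, A=6 T=1 G=5 C=3): longest run = 2 ✓; Tm = 64.9 + 41·(8 − 16.4)/15 = 41.9°C, outside 42.1–51.8°C ✗ — fails.
Primer C (15 nt, A=3 T=3 G=9 C=0): longest run = 4 ✓; Tm = 64.9 + 41·(9 − 16.4)/15 = 44.7°C ✓ — passes.

Primer C only.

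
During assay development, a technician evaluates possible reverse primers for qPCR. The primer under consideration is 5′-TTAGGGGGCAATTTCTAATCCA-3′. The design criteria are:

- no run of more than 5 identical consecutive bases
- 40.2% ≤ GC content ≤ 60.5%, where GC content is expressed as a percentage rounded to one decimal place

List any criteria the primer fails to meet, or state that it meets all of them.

Base counts: A=6, T=7, G=5, C=4 (length 22).
homopolymer run: longest run = 5 ✓
GC content: GC 9/22 = 40.9% ✓

Meets all criteria.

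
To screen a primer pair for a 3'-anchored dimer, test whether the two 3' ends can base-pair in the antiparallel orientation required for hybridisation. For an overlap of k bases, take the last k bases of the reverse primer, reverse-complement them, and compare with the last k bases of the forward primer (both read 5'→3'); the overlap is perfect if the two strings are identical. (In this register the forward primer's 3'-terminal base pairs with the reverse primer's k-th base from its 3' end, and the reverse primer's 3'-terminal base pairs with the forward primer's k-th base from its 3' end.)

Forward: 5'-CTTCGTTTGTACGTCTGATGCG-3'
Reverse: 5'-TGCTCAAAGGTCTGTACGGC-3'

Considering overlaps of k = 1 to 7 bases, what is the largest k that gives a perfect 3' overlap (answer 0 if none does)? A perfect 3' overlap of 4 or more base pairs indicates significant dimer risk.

Longest perfect overlap: 1 complementary base pair; below the dimer-risk threshold (threshold 4).

Last 7 bases (5'→3') — forward …TGATGCG, reverse …GTACGGC.
Reverse complement of the reverse primer's last 7 bases: GCCGTAC; its first k bases are the reverse complement of the reverse primer's last k bases, so a perfect k-base overlap needs the forward primer's last k bases to equal them.
Comparing (forward last k vs required): k=1: G vs G ✓; k=2: CG vs GC ✗; k=3: GCG vs GCC ✗; k=4: TGCG vs GCCG ✗; k=5: ATGCG vs GCCGT ✗; k=6: GATGCG vs GCCGTA ✗; k=7: TGATGCG vs GCCGTAC ✗.
Only k = 1 is perfect, so the longest perfect 3' overlap is 1.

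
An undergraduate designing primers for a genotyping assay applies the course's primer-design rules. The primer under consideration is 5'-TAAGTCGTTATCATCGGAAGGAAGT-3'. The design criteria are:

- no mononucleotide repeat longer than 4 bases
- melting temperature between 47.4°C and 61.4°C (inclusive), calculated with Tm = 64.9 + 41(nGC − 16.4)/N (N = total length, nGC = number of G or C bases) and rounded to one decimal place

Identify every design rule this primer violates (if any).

Base counts: A=8, T=7, G=7, C=3 (length 25).
homopolymer run: longest run = 2 ✓
Tm: Tm = 64.9 + 41·(10 − 16.4)/25 = 54.4°C ✓

Meets all criteria.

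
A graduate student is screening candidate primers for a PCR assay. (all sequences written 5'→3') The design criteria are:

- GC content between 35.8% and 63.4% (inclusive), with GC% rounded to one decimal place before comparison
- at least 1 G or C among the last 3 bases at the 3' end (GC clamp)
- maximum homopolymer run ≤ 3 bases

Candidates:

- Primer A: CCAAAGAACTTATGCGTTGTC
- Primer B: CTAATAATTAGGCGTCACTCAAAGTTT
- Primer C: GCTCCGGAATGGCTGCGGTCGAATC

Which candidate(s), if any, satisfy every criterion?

Primer A only.

Primer A (21 nt, A=6 T=6 G=4 C=5): GC 9/21 = 42.9% ✓; 3' end GTC has 2 G/C ✓; longest run = 3 ✓ — passes.
Primer B (27 nt, A=9 T=9 G=4 C=5): GC 9/27 = 33.3%, outside 35.8–63.4% ✗; 3' end TTT has 0 G/C, need ≥1 ✗; longest run = 3 ✓ — fails.
Primer C (25 nt, A=4 T=5 G=9 C=7): GC 16/25 = 64.0%, outside 35.8–63.4% ✗; 3' end ATC has 1 G/C ✓; longest run = 2 ✓ — fails.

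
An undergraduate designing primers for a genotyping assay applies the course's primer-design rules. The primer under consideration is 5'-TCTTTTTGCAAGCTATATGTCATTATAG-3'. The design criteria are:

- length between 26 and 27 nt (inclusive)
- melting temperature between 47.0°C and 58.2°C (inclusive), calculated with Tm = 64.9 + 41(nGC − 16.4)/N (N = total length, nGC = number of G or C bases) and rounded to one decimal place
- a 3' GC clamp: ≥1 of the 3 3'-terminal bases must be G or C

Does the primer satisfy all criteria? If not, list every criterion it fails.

Fails: length.

Base counts: A=7, T=13, G=4, C=4 (length 28).
length: length 28, outside 26–27 ✗
Tm: Tm = 64.9 + 41·(8 − 16.4)/28 = 52.6°C ✓
GC clamp: 3' end TAG has 1 G/C ✓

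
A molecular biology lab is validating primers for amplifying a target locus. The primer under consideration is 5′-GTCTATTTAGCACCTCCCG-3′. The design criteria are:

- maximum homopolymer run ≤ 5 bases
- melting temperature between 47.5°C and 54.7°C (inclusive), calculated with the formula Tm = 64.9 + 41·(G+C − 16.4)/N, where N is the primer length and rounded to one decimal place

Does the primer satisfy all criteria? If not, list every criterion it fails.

Meets all criteria.

Base counts: A=3, T=6, G=3, C=7 (length 19).
homopolymer run: longest run = 3 ✓
Tm: Tm = 64.9 + 41·(10 − 16.4)/19 = 51.1°C ✓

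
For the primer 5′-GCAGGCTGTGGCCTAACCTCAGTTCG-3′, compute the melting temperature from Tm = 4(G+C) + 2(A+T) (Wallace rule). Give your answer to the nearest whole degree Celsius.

Base counts: A=4, T=6, G=8, C=8 (length 26).
Tm = 2·(4+6) + 4·(8+8) = 2·10 + 4·16 = 20 + 64 = 84°C.

84°C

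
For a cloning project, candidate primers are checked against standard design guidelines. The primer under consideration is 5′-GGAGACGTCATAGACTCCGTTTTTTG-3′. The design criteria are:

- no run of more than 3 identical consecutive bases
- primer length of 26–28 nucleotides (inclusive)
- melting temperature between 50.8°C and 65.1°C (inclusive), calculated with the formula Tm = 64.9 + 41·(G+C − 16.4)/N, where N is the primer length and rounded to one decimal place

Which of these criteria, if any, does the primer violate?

Fails: homopolymer run.

Base counts: A=5, T=9, G=7, C=5 (length 26).
homopolymer run: longest run = 6, exceeds 3 ✗
length: length 26 ✓
Tm: Tm = 64.9 + 41·(12 − 16.4)/26 = 58.0°C ✓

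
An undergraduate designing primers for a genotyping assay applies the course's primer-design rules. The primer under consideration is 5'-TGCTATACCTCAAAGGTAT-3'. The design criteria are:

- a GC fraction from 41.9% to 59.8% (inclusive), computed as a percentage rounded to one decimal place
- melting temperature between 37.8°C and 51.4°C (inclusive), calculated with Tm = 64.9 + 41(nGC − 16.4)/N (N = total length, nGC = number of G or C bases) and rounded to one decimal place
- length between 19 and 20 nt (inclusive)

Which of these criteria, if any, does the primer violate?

Fails: GC content.

Base counts: A=6, T=6, G=3, C=4 (length 19).
GC content: GC 7/19 = 36.8%, outside 41.9–59.8% ✗
Tm: Tm = 64.9 + 41·(7 − 16.4)/19 = 44.6°C ✓
length: length 19 ✓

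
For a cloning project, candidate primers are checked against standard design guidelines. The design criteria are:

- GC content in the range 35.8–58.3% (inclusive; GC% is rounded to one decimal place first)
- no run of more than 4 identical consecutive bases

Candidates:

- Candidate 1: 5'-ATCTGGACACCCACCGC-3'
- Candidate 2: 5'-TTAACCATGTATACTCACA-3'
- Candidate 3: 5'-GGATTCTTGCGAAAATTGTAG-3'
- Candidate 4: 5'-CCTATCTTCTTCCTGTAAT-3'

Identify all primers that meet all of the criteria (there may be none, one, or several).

Candidate 1 (17 nt, A=4 T=2 G=3 C=8): GC 11/17 = 64.7%, outside 35.8–58.3% ✗; longest run = 3 ✓ — fails.
Candidate 2 (19 nt, A=7 T=6 G=1 C=5): GC 6/19 = 31.6%, outside 35.8–58.3% ✗; longest run = 2 ✓ — fails.
Candidate 3 (21 nt, A=6 T=7 G=6 C=2): GC 8/21 = 38.1% ✓; longest run = 4 ✓ — passes.
Candidate 4 (19 nt, A=3 T=9 G=1 C=6): GC 7/19 = 36.8% ✓; longest run = 2 ✓ — passes.

Candidate 3 and Candidate 4.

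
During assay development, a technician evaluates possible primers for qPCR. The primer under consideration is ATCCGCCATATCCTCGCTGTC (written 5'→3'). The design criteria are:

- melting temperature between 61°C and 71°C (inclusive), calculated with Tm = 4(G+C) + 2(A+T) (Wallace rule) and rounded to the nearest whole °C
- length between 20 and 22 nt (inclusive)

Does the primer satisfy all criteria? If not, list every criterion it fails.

Meets all criteria.

Base counts: A=3, T=6, G=3, C=9 (length 21).
Tm: Tm = 2·9 + 4·12 = 66°C ✓
length: length 21 ✓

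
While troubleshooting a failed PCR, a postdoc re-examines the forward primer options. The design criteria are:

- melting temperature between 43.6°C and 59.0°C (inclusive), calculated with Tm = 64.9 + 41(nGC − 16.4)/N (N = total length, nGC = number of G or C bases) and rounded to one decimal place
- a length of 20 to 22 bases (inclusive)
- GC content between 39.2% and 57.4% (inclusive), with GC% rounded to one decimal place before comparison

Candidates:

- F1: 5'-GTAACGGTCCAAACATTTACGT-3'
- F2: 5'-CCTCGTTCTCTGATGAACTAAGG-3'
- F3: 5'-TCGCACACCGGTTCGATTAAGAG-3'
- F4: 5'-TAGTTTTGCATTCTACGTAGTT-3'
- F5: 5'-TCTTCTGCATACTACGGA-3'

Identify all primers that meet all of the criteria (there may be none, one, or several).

F1 (22 nt, A=7 T=6 G=4 C=5): Tm = 64.9 + 41·(9 − 16.4)/22 = 51.1°C ✓; length 22 ✓; GC 9/22 = 40.9% ✓ — passes.
F2 (23 nt, A=5 T=7 G=5 C=6): Tm = 64.9 + 41·(11 − 16.4)/23 = 55.3°C ✓; length 23, outside 20–22 ✗; GC 11/23 = 47.8% ✓ — fails.
F3 (23 nt, A=6 T=5 G=6 C=6): Tm = 64.9 + 41·(12 − 16.4)/23 = 57.1°C ✓; length 23, outside 20–22 ✗; GC 12/23 = 52.2% ✓ — fails.
F4 (22 nt, A=4 T=11 G=4 C=3): Tm = 64.9 + 41·(7 − 16.4)/22 = 47.4°C ✓; length 22 ✓; GC 7/22 = 31.8%, outside 39.2–57.4% ✗ — fails.
F5 (18 nt, A=4 T=6 G=3 C=5): Tm = 64.9 + 41·(8 − 16.4)/18 = 45.8°C ✓; length 18, outside 20–22 ✗; GC 8/18 = 44.4% ✓ — fails.

F1 only.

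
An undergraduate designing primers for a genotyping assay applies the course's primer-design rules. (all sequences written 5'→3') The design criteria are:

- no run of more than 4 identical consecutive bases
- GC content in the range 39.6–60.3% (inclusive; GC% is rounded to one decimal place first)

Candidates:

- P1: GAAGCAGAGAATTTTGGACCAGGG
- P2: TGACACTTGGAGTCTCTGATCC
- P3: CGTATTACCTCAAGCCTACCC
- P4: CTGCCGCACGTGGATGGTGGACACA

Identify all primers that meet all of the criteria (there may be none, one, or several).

P1 (24 nt, A=8 T=4 G=9 C=3): longest run = 4 ✓; GC 12/24 = 50.0% ✓ — passes.
P2 (22 nt, A=4 T=7 G=5 C=6): longest run = 2 ✓; GC 11/22 = 50.0% ✓ — passes.
P3 (21 nt, A=5 T=5 G=2 C=9): longest run = 3 ✓; GC 11/21 = 52.4% ✓ — passes.
P4 (25 nt, A=5 T=4 G=9 C=7): longest run = 2 ✓; GC 16/25 = 64.0%, outside 39.6–60.3% ✗ — fails.

P1, P2 and P3.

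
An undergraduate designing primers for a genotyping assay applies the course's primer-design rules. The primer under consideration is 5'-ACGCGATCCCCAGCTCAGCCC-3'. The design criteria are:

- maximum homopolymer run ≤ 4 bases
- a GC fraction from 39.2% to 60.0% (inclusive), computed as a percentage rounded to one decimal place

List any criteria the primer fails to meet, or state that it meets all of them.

Base counts: A=4, T=2, G=4, C=11 (length 21).
homopolymer run: longest run = 4 ✓
GC content: GC 15/21 = 71.4%, outside 39.2–60.0% ✗

Fails: GC content.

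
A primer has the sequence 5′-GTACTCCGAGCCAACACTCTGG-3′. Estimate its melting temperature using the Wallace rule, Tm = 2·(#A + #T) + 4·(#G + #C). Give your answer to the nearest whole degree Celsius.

Base counts: A=5, T=4, G=5, C=8 (length 22).
Tm = 2·(5+4) + 4·(5+8) = 2·9 + 4·13 = 18 + 52 = 70°C.

70°C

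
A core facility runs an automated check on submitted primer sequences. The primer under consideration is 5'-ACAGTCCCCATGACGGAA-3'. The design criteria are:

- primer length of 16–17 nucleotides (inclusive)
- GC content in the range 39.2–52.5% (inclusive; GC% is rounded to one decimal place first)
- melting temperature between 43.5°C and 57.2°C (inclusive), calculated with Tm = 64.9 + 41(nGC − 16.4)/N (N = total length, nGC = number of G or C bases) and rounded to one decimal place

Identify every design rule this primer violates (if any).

Base counts: A=6, T=2, G=4, C=6 (length 18).
length: length 18, outside 16–17 ✗
GC content: GC 10/18 = 55.6%, outside 39.2–52.5% ✗
Tm: Tm = 64.9 + 41·(10 − 16.4)/18 = 50.3°C ✓

Fails: length, GC content.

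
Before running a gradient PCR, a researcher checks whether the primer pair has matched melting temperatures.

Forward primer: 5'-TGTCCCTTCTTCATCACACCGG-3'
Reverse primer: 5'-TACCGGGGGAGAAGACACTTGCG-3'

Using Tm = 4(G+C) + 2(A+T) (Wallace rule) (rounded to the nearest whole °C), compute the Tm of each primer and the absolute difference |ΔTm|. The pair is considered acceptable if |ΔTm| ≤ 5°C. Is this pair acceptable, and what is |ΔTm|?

Forward: A=3 T=7 G=3 C=9 → Tm = 2·10 + 4·12 = 68°C.
Reverse: A=6 T=3 G=9 C=5 → Tm = 2·9 + 4·14 = 74°C.
|ΔTm| = |68 − 74| = 6°C, > 5°C.

|ΔTm| = 6°C; the pair is not acceptable.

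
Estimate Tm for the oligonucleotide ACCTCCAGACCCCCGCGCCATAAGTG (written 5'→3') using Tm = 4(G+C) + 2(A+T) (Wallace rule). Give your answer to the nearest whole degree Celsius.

Base counts: A=6, T=3, G=5, C=12 (length 26).
Tm = 2·(6+3) + 4·(5+12) = 2·9 + 4·17 = 18 + 68 = 86°C.

86°C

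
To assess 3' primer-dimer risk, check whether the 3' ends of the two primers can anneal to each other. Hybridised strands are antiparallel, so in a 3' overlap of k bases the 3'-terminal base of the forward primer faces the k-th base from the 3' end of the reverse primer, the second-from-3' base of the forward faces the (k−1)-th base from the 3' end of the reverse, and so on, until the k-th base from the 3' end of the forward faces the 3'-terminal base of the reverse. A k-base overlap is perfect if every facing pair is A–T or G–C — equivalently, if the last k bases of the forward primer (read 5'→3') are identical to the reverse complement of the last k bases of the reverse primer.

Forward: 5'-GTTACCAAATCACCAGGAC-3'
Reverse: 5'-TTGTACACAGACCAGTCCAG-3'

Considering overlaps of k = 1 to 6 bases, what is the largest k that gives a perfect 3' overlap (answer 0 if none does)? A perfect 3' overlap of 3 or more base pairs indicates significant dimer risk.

Last 6 bases (5'→3') — forward …CAGGAC, reverse …GTCCAG.
Reverse complement of the reverse primer's last 6 bases: CTGGAC; its first k bases are the reverse complement of the reverse primer's last k bases, so a perfect k-base overlap needs the forward primer's last k bases to equal them.
Comparing (forward last k vs required): k=1: C vs C ✓; k=2: AC vs CT ✗; k=3: GAC vs CTG ✗; k=4: GGAC vs CTGG ✗; k=5: AGGAC vs CTGGA ✗; k=6: CAGGAC vs CTGGAC ✗.
Only k = 1 is perfect, so the longest perfect 3' overlap is 1.

Longest perfect overlap: 1 complementary base pair; below the dimer-risk threshold (threshold 3).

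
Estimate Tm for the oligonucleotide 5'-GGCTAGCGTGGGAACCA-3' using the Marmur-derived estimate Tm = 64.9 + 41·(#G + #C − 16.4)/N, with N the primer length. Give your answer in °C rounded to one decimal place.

51.9°C

Base counts: A=4, T=2, G=7, C=4; G+C = 11, N = 17.
Tm = 64.9 + 41·(11 − 16.4)/17 = 64.9 + -221.40/17 = 51.9°C.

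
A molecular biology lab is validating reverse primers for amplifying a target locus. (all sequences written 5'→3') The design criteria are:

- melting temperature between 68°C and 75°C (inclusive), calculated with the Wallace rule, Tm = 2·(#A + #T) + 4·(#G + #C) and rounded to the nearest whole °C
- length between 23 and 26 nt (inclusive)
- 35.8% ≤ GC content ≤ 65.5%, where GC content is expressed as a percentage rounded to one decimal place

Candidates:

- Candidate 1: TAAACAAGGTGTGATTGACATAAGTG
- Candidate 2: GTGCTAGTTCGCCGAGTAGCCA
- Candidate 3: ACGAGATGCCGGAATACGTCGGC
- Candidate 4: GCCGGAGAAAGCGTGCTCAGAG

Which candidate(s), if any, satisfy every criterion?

Candidate 3 only.

Candidate 1 (26 nt, A=10 T=7 G=7 C=2): Tm = 2·17 + 4·9 = 70°C ✓; length 26 ✓; GC 9/26 = 34.6%, outside 35.8–65.5% ✗ — fails.
Candidate 2 (22 nt, A=4 T=5 G=7 C=6): Tm = 2·9 + 4·13 = 70°C ✓; length 22, outside 23–26 ✗; GC 13/22 = 59.1% ✓ — fails.
Candidate 3 (23 nt, A=6 T=3 G=8 C=6): Tm = 2·9 + 4·14 = 74°C ✓; length 23 ✓; GC 14/23 = 60.9% ✓ — passes.
Candidate 4 (22 nt, A=6 T=2 G=9 C=5): Tm = 2·8 + 4·14 = 72°C ✓; length 22, outside 23–26 ✗; GC 14/22 = 63.6% ✓ — fails.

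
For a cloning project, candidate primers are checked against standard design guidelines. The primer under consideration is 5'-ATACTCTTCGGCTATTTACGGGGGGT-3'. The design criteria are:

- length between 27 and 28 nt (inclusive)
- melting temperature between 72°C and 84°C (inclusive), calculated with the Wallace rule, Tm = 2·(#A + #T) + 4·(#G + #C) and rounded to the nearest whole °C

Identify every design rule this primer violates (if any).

Base counts: A=4, T=9, G=8, C=5 (length 26).
length: length 26, outside 27–28 ✗
Tm: Tm = 2·13 + 4·13 = 78°C ✓

Fails: length.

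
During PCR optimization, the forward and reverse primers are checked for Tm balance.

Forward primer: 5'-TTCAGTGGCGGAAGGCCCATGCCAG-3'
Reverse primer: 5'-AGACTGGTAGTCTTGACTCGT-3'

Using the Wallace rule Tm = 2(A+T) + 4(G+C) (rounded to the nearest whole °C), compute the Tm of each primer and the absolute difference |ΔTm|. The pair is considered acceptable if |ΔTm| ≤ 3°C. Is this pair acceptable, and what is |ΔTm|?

|ΔTm| = 20°C; the pair is not acceptable.

Forward: A=5 T=4 G=9 C=7 → Tm = 2·9 + 4·16 = 82°C.
Reverse: A=4 T=7 G=6 C=4 → Tm = 2·11 + 4·10 = 62°C.
|ΔTm| = |82 − 62| = 20°C, > 3°C.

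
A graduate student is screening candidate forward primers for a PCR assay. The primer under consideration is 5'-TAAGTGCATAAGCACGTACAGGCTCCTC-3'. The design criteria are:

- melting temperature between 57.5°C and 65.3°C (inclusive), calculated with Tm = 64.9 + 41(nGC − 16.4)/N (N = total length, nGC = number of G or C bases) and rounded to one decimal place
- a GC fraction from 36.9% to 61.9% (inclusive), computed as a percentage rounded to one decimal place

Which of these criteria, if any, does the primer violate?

Base counts: A=8, T=6, G=6, C=8 (length 28).
Tm: Tm = 64.9 + 41·(14 − 16.4)/28 = 61.4°C ✓
GC content: GC 14/28 = 50.0% ✓

Meets all criteria.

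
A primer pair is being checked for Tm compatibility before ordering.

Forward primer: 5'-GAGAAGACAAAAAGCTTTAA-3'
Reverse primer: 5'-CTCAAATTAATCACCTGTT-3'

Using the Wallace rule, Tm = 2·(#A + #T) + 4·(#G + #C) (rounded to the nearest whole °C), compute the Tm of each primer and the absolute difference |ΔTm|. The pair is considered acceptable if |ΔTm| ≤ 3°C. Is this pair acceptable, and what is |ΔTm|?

|ΔTm| = 2°C; the pair is acceptable.

Forward: A=11 T=3 G=4 C=2 → Tm = 2·14 + 4·6 = 52°C.
Reverse: A=6 T=7 G=1 C=5 → Tm = 2·13 + 4·6 = 50°C.
|ΔTm| = |52 − 50| = 2°C, ≤ 3°C.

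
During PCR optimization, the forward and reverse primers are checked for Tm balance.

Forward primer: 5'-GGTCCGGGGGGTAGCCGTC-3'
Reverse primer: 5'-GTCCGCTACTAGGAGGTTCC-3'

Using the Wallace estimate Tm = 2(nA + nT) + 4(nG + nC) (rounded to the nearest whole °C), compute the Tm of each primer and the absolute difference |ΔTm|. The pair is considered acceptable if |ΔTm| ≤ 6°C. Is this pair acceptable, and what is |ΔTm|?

Forward: A=1 T=3 G=10 C=5 → Tm = 2·4 + 4·15 = 68°C.
Reverse: A=3 T=5 G=6 C=6 → Tm = 2·8 + 4·12 = 64°C.
|ΔTm| = |68 − 64| = 4°C, ≤ 6°C.

|ΔTm| = 4°C; the pair is acceptable.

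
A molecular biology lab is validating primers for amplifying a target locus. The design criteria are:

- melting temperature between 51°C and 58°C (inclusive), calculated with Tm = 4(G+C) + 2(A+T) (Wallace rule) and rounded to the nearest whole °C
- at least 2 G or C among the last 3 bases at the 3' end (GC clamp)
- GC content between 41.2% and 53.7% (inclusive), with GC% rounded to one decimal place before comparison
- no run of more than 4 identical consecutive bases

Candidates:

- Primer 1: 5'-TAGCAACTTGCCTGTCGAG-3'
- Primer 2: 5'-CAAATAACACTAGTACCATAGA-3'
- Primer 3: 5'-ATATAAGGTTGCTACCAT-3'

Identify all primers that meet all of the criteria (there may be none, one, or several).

Primer 1 only.

Primer 1 (19 nt, A=4 T=5 G=5 C=5): Tm = 2·9 + 4·10 = 58°C ✓; 3' end GAG has 2 G/C ✓; GC 10/19 = 52.6% ✓; longest run = 2 ✓ — passes.
Primer 2 (22 nt, A=11 T=4 G=2 C=5): Tm = 2·15 + 4·7 = 58°C ✓; 3' end AGA has 1 G/C, need ≥2 ✗; GC 7/22 = 31.8%, outside 41.2–53.7% ✗; longest run = 3 ✓ — fails.
Primer 3 (18 nt, A=6 T=6 G=3 C=3): Tm = 2·12 + 4·6 = 48°C, outside 51–58°C ✗; 3' end CAT has 1 G/C, need ≥2 ✗; GC 6/18 = 33.3%, outside 41.2–53.7% ✗; longest run = 2 ✓ — fails.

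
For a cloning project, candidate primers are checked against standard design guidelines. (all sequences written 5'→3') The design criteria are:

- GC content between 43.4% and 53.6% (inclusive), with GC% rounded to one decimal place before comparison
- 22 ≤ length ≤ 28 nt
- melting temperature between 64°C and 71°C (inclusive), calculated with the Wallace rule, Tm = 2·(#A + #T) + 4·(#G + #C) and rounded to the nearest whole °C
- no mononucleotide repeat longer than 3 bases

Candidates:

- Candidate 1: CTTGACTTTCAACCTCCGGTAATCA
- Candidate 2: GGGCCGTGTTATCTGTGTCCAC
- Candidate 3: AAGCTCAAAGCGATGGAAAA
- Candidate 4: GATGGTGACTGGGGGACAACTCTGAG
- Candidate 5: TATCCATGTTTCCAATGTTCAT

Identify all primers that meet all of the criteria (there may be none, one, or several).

Candidate 1 (25 nt, A=6 T=8 G=3 C=8): GC 11/25 = 44.0% ✓; length 25 ✓; Tm = 2·14 + 4·11 = 72°C, outside 64–71°C ✗; longest run = 3 ✓ — fails.
Candidate 2 (22 nt, A=2 T=7 G=7 C=6): GC 13/22 = 59.1%, outside 43.4–53.6% ✗; length 22 ✓; Tm = 2·9 + 4·13 = 70°C ✓; longest run = 3 ✓ — fails.
Candidate 3 (20 nt, A=10 T=2 G=5 C=3): GC 8/20 = 40.0%, outside 43.4–53.6% ✗; length 20, outside 22–28 ✗; Tm = 2·12 + 4·8 = 56°C, outside 64–71°C ✗; longest run = 4, exceeds 3 ✗ — fails.
Candidate 4 (26 nt, A=6 T=5 G=11 C=4): GC 15/26 = 57.7%, outside 43.4–53.6% ✗; length 26 ✓; Tm = 2·11 + 4·15 = 82°C, outside 64–71°C ✗; longest run = 5, exceeds 3 ✗ — fails.
Candidate 5 (22 nt, A=5 T=10 G=2 C=5): GC 7/22 = 31.8%, outside 43.4–53.6% ✗; length 22 ✓; Tm = 2·15 + 4·7 = 58°C, outside 64–71°C ✗; longest run = 3 ✓ — fails.

None of the candidates satisfy all criteria.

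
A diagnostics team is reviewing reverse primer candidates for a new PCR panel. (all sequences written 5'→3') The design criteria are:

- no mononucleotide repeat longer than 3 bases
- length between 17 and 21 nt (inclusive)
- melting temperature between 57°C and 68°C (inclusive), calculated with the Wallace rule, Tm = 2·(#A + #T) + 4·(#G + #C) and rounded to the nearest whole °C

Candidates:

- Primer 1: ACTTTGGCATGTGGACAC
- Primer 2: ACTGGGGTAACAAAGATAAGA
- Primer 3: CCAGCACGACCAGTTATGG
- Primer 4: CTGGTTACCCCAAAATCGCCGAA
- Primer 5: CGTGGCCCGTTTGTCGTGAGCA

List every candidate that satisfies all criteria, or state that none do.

Primer 3 only.

Primer 1 (18 nt, A=4 T=5 G=5 C=4): longest run = 3 ✓; length 18 ✓; Tm = 2·9 + 4·9 = 54°C, outside 57–68°C ✗ — fails.
Primer 2 (21 nt, A=10 T=3 G=6 C=2): longest run = 4, exceeds 3 ✗; length 21 ✓; Tm = 2·13 + 4·8 = 58°C ✓ — fails.
Primer 3 (19 nt, A=5 T=3 G=5 C=6): longest run = 2 ✓; length 19 ✓; Tm = 2·8 + 4·11 = 60°C ✓ — passes.
Primer 4 (23 nt, A=7 T=4 G=4 C=8): longest run = 4, exceeds 3 ✗; length 23, outside 17–21 ✗; Tm = 2·11 + 4·12 = 70°C, outside 57–68°C ✗ — fails.
Primer 5 (22 nt, A=2 T=6 G=8 C=6): longest run = 3 ✓; length 22, outside 17–21 ✗; Tm = 2·8 + 4·14 = 72°C, outside 57–68°C ✗ — fails.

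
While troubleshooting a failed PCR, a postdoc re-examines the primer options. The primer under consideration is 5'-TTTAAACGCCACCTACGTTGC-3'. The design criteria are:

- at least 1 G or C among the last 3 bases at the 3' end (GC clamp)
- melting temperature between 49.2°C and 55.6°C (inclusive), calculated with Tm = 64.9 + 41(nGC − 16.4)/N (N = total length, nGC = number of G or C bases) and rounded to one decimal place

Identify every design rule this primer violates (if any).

Base counts: A=5, T=6, G=3, C=7 (length 21).
GC clamp: 3' end TGC has 2 G/C ✓
Tm: Tm = 64.9 + 41·(10 − 16.4)/21 = 52.4°C ✓

Meets all criteria.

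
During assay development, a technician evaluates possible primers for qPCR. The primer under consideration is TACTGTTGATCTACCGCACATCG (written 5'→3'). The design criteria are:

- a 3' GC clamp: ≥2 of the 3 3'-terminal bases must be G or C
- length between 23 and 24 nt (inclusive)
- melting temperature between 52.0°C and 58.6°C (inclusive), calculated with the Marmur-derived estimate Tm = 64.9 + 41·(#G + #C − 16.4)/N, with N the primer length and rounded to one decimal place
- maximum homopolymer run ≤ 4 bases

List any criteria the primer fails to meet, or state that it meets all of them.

Base counts: A=5, T=7, G=4, C=7 (length 23).
GC clamp: 3' end TCG has 2 G/C ✓
length: length 23 ✓
Tm: Tm = 64.9 + 41·(11 − 16.4)/23 = 55.3°C ✓
homopolymer run: longest run = 2 ✓

Meets all criteria.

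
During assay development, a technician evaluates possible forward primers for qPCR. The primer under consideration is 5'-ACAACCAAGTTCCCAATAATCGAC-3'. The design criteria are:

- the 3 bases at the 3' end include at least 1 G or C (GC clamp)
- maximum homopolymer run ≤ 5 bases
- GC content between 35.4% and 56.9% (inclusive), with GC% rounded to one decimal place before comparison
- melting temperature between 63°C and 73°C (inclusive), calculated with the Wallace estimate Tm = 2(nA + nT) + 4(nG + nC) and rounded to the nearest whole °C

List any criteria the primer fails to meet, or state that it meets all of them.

Meets all criteria.

Base counts: A=10, T=4, G=2, C=8 (length 24).
GC clamp: 3' end GAC has 2 G/C ✓
homopolymer run: longest run = 3 ✓
GC content: GC 10/24 = 41.7% ✓
Tm: Tm = 2·14 + 4·10 = 68°C ✓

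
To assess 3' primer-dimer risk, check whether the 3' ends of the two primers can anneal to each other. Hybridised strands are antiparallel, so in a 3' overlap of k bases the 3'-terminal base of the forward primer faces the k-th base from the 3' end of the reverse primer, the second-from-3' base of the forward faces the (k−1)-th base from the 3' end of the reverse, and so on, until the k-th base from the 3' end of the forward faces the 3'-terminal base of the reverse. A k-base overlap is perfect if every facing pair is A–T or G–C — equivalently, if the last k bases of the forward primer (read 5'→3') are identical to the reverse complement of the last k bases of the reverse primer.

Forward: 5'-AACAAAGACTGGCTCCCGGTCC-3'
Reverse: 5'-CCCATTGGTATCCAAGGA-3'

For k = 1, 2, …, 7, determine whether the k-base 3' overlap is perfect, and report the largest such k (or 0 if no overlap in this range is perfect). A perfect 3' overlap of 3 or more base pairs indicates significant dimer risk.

Last 7 bases (5'→3') — forward …CCGGTCC, reverse …CCAAGGA.
Reverse complement of the reverse primer's last 7 bases: TCCTTGG; its first k bases are the reverse complement of the reverse primer's last k bases, so a perfect k-base overlap needs the forward primer's last k bases to equal them.
Comparing (forward last k vs required): k=1: C vs T ✗; k=2: CC vs TC ✗; k=3: TCC vs TCC ✓; k=4: GTCC vs TCCT ✗; k=5: GGTCC vs TCCTT ✗; k=6: CGGTCC vs TCCTTG ✗; k=7: CCGGTCC vs TCCTTGG ✗.
Only k = 3 is perfect, so the longest perfect 3' overlap is 3.

Longest perfect overlap: 3 complementary base pairs; significant dimer risk (threshold 3).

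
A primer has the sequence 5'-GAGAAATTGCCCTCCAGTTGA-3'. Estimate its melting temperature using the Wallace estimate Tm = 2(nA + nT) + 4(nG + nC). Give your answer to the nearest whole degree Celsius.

62°C

Base counts: A=6, T=5, G=5, C=5 (length 21).
Tm = 2·(6+5) + 4·(5+5) = 2·11 + 4·10 = 22 + 40 = 62°C.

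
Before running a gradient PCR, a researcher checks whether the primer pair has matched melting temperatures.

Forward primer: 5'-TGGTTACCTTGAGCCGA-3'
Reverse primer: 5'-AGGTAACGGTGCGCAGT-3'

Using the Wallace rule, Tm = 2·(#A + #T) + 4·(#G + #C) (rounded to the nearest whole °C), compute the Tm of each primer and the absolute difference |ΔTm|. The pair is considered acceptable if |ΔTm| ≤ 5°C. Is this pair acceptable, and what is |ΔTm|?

Forward: A=3 T=5 G=5 C=4 → Tm = 2·8 + 4·9 = 52°C.
Reverse: A=4 T=3 G=7 C=3 → Tm = 2·7 + 4·10 = 54°C.
|ΔTm| = |52 − 54| = 2°C, ≤ 5°C.

|ΔTm| = 2°C; the pair is acceptable.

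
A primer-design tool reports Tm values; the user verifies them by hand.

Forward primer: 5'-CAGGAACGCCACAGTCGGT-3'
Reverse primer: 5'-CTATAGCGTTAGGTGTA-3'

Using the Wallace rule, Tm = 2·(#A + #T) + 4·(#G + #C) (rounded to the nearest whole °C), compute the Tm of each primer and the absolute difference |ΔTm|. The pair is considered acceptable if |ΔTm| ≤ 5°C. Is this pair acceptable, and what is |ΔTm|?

|ΔTm| = 14°C; the pair is not acceptable.

Forward: A=5 T=2 G=6 C=6 → Tm = 2·7 + 4·12 = 62°C.
Reverse: A=4 T=6 G=5 C=2 → Tm = 2·10 + 4·7 = 48°C.
|ΔTm| = |62 − 48| = 14°C, > 5°C.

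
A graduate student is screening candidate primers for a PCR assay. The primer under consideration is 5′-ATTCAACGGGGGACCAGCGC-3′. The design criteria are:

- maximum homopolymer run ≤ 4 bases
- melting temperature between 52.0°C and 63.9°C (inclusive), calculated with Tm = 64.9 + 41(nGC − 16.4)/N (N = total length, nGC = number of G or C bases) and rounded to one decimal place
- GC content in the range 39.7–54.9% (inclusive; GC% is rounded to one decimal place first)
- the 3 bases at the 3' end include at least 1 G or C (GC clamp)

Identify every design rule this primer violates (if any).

Fails: homopolymer run, GC content.

Base counts: A=5, T=2, G=7, C=6 (length 20).
homopolymer run: longest run = 5, exceeds 4 ✗
Tm: Tm = 64.9 + 41·(13 − 16.4)/20 = 57.9°C ✓
GC content: GC 13/20 = 65.0%, outside 39.7–54.9% ✗
GC clamp: 3' end CGC has 3 G/C ✓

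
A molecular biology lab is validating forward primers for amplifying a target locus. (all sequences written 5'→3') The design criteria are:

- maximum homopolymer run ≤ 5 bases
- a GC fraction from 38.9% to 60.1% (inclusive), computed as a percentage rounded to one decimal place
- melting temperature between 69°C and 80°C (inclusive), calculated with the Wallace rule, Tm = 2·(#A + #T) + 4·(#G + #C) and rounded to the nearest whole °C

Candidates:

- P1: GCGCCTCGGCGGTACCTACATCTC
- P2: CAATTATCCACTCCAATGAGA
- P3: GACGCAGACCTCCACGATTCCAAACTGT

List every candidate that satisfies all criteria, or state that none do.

None of the candidates satisfy all criteria.

P1 (24 nt, A=3 T=5 G=6 C=10): longest run = 2 ✓; GC 16/24 = 66.7%, outside 38.9–60.1% ✗; Tm = 2·8 + 4·16 = 80°C ✓ — fails.
P2 (21 nt, A=8 T=5 G=2 C=6): longest run = 2 ✓; GC 8/21 = 38.1%, outside 38.9–60.1% ✗; Tm = 2·13 + 4·8 = 58°C, outside 69–80°C ✗ — fails.
P3 (28 nt, A=8 T=5 G=5 C=10): longest run = 3 ✓; GC 15/28 = 53.6% ✓; Tm = 2·13 + 4·15 = 86°C, outside 69–80°C ✗ — fails.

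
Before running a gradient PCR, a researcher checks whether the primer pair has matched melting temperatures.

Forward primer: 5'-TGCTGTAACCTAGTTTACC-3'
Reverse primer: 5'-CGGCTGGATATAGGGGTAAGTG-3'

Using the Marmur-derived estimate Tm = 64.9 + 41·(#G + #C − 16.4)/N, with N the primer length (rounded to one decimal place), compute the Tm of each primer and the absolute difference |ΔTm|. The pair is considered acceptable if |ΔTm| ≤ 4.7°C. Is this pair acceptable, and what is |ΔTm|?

Forward: G+C = 8, N = 19 → Tm = 64.9 + 41·(8 − 16.4)/19 = 46.8°C.
Reverse: G+C = 12, N = 22 → Tm = 64.9 + 41·(12 − 16.4)/22 = 56.7°C.
|ΔTm| = |46.8 − 56.7| = 9.9°C, > 4.7°C.

|ΔTm| = 9.9°C; the pair is not acceptable.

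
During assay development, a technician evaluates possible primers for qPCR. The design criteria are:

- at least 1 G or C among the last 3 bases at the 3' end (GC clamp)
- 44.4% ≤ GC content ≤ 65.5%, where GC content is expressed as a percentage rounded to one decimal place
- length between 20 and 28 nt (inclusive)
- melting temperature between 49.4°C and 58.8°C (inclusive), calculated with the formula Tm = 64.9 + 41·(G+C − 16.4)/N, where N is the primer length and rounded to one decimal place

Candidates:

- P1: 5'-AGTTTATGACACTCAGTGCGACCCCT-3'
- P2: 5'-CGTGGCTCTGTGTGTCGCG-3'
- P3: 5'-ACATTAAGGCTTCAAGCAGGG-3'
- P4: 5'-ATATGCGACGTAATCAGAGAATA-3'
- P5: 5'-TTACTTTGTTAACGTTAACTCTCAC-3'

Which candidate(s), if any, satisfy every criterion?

P1 (26 nt, A=6 T=7 G=5 C=8): 3' end CCT has 2 G/C ✓; GC 13/26 = 50.0% ✓; length 26 ✓; Tm = 64.9 + 41·(13 − 16.4)/26 = 59.5°C, outside 49.4–58.8°C ✗ — fails.
P2 (19 nt, A=0 T=6 G=8 C=5): 3' end GCG has 3 G/C ✓; GC 13/19 = 68.4%, outside 44.4–65.5% ✗; length 19, outside 20–28 ✗; Tm = 64.9 + 41·(13 − 16.4)/19 = 57.6°C ✓ — fails.
P3 (21 nt, A=7 T=4 G=6 C=4): 3' end GGG has 3 G/C ✓; GC 10/21 = 47.6% ✓; length 21 ✓; Tm = 64.9 + 41·(10 − 16.4)/21 = 52.4°C ✓ — passes.
P4 (23 nt, A=10 T=5 G=5 C=3): 3' end ATA has 0 G/C, need ≥1 ✗; GC 8/23 = 34.8%, outside 44.4–65.5% ✗; length 23 ✓; Tm = 64.9 + 41·(8 − 16.4)/23 = 49.9°C ✓ — fails.
P5 (25 nt, A=6 T=11 G=2 C=6): 3' end CAC has 2 G/C ✓; GC 8/25 = 32.0%, outside 44.4–65.5% ✗; length 25 ✓; Tm = 64.9 + 41·(8 − 16.4)/25 = 51.1°C ✓ — fails.

P3 only.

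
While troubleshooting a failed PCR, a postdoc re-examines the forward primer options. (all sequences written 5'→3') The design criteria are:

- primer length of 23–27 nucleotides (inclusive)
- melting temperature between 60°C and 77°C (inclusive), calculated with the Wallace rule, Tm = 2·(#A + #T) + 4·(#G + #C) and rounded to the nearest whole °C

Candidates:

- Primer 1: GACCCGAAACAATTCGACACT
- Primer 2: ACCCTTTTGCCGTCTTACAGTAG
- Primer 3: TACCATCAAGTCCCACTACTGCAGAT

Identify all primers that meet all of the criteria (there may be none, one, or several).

Primer 2 and Primer 3.

Primer 1 (21 nt, A=8 T=3 G=3 C=7): length 21, outside 23–27 ✗; Tm = 2·11 + 4·10 = 62°C ✓ — fails.
Primer 2 (23 nt, A=4 T=8 G=4 C=7): length 23 ✓; Tm = 2·12 + 4·11 = 68°C ✓ — passes.
Primer 3 (26 nt, A=8 T=6 G=3 C=9): length 26 ✓; Tm = 2·14 + 4·12 = 76°C ✓ — passes.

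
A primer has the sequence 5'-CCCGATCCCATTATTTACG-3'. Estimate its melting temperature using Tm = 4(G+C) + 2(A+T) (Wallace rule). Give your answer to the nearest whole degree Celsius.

56°C

Base counts: A=4, T=6, G=2, C=7 (length 19).
Tm = 2·(4+6) + 4·(2+7) = 2·10 + 4·9 = 20 + 36 = 56°C.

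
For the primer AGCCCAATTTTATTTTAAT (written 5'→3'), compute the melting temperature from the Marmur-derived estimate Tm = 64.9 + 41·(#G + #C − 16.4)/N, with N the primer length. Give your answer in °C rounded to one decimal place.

Base counts: A=6, T=9, G=1, C=3; G+C = 4, N = 19.
Tm = 64.9 + 41·(4 − 16.4)/19 = 64.9 + -508.40/19 = 38.1°C.

38.1°C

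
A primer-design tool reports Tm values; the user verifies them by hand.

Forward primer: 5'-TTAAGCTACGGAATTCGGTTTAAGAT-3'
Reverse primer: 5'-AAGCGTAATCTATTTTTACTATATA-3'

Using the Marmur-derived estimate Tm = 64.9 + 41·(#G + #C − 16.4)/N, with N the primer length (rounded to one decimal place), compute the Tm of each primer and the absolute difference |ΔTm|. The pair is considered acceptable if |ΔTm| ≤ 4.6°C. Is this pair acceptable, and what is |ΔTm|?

|ΔTm| = 7.0°C; the pair is not acceptable.

Forward: G+C = 9, N = 26 → Tm = 64.9 + 41·(9 − 16.4)/26 = 53.2°C.
Reverse: G+C = 5, N = 25 → Tm = 64.9 + 41·(5 − 16.4)/25 = 46.2°C.
|ΔTm| = |53.2 − 46.2| = 7.0°C, > 4.6°C.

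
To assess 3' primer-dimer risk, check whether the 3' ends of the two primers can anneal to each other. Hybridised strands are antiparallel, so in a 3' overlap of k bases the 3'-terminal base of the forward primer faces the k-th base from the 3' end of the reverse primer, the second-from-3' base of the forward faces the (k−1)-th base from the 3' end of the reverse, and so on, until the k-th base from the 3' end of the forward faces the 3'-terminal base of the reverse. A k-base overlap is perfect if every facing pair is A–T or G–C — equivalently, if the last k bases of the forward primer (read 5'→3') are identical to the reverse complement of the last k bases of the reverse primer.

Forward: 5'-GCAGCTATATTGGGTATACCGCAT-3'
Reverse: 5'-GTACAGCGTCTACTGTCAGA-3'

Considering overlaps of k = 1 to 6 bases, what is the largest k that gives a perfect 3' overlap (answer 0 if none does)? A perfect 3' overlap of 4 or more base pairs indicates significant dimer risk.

Last 6 bases (5'→3') — forward …CCGCAT, reverse …GTCAGA.
Reverse complement of the reverse primer's last 6 bases: TCTGAC; its first k bases are the reverse complement of the reverse primer's last k bases, so a perfect k-base overlap needs the forward primer's last k bases to equal them.
Comparing (forward last k vs required): k=1: T vs T ✓; k=2: AT vs TC ✗; k=3: CAT vs TCT ✗; k=4: GCAT vs TCTG ✗; k=5: CGCAT vs TCTGA ✗; k=6: CCGCAT vs TCTGAC ✗.
Only k = 1 is perfect, so the longest perfect 3' overlap is 1.

Longest perfect overlap: 1 complementary base pair; below the dimer-risk threshold (threshold 4).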